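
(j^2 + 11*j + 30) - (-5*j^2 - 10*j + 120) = 6*j^2 + 21*j - 90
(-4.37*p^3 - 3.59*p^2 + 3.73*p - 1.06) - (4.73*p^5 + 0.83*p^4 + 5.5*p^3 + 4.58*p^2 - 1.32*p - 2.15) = -4.73*p^5 - 0.83*p^4 - 9.87*p^3 - 8.17*p^2 + 5.05*p + 1.09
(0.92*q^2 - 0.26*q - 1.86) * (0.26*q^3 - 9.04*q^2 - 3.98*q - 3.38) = 0.2392*q^5 - 8.3844*q^4 - 1.7948*q^3 + 14.7396*q^2 + 8.2816*q + 6.2868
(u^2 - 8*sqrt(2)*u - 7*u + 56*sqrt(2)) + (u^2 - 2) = 2*u^2 - 8*sqrt(2)*u - 7*u - 2 + 56*sqrt(2)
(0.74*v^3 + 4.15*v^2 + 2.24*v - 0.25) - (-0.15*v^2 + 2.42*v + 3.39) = 0.74*v^3 + 4.3*v^2 - 0.18*v - 3.64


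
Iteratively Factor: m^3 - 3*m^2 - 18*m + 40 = (m + 4)*(m^2 - 7*m + 10) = (m - 2)*(m + 4)*(m - 5)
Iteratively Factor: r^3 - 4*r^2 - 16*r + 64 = (r + 4)*(r^2 - 8*r + 16) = (r - 4)*(r + 4)*(r - 4)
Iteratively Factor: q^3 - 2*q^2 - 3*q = (q + 1)*(q^2 - 3*q) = (q - 3)*(q + 1)*(q)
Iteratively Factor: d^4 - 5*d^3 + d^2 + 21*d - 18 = (d + 2)*(d^3 - 7*d^2 + 15*d - 9) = (d - 3)*(d + 2)*(d^2 - 4*d + 3) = (d - 3)*(d - 1)*(d + 2)*(d - 3)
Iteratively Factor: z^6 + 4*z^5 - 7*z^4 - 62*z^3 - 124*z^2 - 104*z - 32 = (z + 2)*(z^5 + 2*z^4 - 11*z^3 - 40*z^2 - 44*z - 16) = (z + 2)^2*(z^4 - 11*z^2 - 18*z - 8) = (z + 1)*(z + 2)^2*(z^3 - z^2 - 10*z - 8) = (z + 1)*(z + 2)^3*(z^2 - 3*z - 4) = (z - 4)*(z + 1)*(z + 2)^3*(z + 1)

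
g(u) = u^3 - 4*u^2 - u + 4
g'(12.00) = 335.00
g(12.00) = 1144.00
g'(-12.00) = 527.00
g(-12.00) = -2288.00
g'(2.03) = -4.88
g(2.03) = -6.15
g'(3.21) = 4.23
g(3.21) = -7.35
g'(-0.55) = 4.31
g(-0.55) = 3.17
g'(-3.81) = 73.03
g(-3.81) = -105.56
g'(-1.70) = 21.27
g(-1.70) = -10.77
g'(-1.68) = 20.91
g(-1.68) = -10.35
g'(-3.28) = 57.52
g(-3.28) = -71.04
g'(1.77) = -5.76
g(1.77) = -4.76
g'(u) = 3*u^2 - 8*u - 1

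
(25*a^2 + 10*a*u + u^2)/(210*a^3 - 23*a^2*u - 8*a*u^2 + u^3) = (5*a + u)/(42*a^2 - 13*a*u + u^2)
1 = 1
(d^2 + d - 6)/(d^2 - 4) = (d + 3)/(d + 2)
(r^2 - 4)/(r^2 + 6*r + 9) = (r^2 - 4)/(r^2 + 6*r + 9)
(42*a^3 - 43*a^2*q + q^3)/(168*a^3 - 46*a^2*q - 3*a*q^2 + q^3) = (-a + q)/(-4*a + q)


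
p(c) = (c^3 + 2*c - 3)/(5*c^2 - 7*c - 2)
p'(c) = (7 - 10*c)*(c^3 + 2*c - 3)/(5*c^2 - 7*c - 2)^2 + (3*c^2 + 2)/(5*c^2 - 7*c - 2) = (5*c^4 - 14*c^3 - 16*c^2 + 30*c - 25)/(25*c^4 - 70*c^3 + 29*c^2 + 28*c + 4)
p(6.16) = 1.68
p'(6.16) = 0.17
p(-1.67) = -0.47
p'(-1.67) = -0.03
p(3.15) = 1.35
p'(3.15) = -0.05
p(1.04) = -0.05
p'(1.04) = -1.40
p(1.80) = 4.02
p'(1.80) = -20.31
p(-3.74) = -0.67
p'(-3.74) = 0.15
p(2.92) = 1.37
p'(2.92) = -0.14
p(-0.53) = -1.35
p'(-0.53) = -4.42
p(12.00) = 2.76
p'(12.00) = 0.19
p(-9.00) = -1.61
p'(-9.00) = 0.19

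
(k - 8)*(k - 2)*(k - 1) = k^3 - 11*k^2 + 26*k - 16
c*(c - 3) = c^2 - 3*c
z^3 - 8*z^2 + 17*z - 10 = (z - 5)*(z - 2)*(z - 1)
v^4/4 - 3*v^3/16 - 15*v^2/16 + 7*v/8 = v*(v/4 + 1/2)*(v - 7/4)*(v - 1)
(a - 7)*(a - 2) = a^2 - 9*a + 14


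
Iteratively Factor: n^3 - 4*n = (n)*(n^2 - 4) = n*(n - 2)*(n + 2)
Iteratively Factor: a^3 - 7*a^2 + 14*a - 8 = (a - 4)*(a^2 - 3*a + 2) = (a - 4)*(a - 2)*(a - 1)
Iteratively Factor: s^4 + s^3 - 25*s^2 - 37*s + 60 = (s + 4)*(s^3 - 3*s^2 - 13*s + 15) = (s - 1)*(s + 4)*(s^2 - 2*s - 15) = (s - 1)*(s + 3)*(s + 4)*(s - 5)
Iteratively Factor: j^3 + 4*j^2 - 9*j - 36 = (j + 4)*(j^2 - 9) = (j - 3)*(j + 4)*(j + 3)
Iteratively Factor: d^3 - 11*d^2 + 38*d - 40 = (d - 5)*(d^2 - 6*d + 8) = (d - 5)*(d - 4)*(d - 2)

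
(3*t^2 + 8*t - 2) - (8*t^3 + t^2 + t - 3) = -8*t^3 + 2*t^2 + 7*t + 1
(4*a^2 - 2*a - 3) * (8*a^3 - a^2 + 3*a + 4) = 32*a^5 - 20*a^4 - 10*a^3 + 13*a^2 - 17*a - 12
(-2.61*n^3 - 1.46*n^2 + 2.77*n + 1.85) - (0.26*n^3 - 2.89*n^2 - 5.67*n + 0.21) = -2.87*n^3 + 1.43*n^2 + 8.44*n + 1.64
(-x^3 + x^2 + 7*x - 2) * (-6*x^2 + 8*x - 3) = 6*x^5 - 14*x^4 - 31*x^3 + 65*x^2 - 37*x + 6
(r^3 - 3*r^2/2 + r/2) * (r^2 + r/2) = r^5 - r^4 - r^3/4 + r^2/4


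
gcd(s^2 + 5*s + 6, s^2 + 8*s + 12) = s + 2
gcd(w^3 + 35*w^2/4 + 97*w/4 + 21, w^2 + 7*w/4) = w + 7/4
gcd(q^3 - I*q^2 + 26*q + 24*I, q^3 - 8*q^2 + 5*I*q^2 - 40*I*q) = 1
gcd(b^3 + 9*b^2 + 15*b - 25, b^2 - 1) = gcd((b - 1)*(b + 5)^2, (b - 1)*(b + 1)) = b - 1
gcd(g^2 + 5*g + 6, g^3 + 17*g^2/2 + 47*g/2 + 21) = g^2 + 5*g + 6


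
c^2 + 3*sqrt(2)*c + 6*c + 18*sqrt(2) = (c + 6)*(c + 3*sqrt(2))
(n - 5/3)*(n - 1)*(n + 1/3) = n^3 - 7*n^2/3 + 7*n/9 + 5/9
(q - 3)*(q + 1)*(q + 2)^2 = q^4 + 2*q^3 - 7*q^2 - 20*q - 12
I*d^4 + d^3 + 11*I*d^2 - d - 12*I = (d + 1)*(d - 4*I)*(d + 3*I)*(I*d - I)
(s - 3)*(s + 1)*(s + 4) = s^3 + 2*s^2 - 11*s - 12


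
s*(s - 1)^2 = s^3 - 2*s^2 + s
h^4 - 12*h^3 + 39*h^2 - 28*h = h*(h - 7)*(h - 4)*(h - 1)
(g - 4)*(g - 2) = g^2 - 6*g + 8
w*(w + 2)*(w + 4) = w^3 + 6*w^2 + 8*w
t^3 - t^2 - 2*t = t*(t - 2)*(t + 1)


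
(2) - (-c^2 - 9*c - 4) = c^2 + 9*c + 6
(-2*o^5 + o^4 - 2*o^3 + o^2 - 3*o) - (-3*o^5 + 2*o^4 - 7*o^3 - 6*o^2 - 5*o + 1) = o^5 - o^4 + 5*o^3 + 7*o^2 + 2*o - 1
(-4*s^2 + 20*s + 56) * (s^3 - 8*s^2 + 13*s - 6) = -4*s^5 + 52*s^4 - 156*s^3 - 164*s^2 + 608*s - 336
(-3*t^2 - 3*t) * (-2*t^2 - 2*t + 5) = 6*t^4 + 12*t^3 - 9*t^2 - 15*t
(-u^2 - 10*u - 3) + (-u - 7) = -u^2 - 11*u - 10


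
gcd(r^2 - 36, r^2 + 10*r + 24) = r + 6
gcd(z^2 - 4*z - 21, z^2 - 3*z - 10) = 1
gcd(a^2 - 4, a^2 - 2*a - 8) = a + 2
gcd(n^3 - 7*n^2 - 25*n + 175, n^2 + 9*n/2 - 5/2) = n + 5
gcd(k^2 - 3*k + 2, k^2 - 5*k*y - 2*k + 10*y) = k - 2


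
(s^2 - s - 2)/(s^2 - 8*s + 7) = (s^2 - s - 2)/(s^2 - 8*s + 7)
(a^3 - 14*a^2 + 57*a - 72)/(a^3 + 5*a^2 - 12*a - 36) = (a^2 - 11*a + 24)/(a^2 + 8*a + 12)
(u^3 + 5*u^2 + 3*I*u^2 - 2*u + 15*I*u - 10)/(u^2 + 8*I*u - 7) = (u^2 + u*(5 + 2*I) + 10*I)/(u + 7*I)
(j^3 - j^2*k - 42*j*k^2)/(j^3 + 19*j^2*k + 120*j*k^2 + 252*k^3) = j*(j - 7*k)/(j^2 + 13*j*k + 42*k^2)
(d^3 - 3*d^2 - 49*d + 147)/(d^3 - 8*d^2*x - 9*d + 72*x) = (49 - d^2)/(-d^2 + 8*d*x - 3*d + 24*x)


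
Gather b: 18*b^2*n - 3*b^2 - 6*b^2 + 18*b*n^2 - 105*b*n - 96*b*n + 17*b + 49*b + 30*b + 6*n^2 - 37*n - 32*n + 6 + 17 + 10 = b^2*(18*n - 9) + b*(18*n^2 - 201*n + 96) + 6*n^2 - 69*n + 33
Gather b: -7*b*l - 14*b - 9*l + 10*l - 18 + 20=b*(-7*l - 14) + l + 2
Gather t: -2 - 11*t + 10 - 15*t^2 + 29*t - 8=-15*t^2 + 18*t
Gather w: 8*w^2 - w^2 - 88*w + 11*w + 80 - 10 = 7*w^2 - 77*w + 70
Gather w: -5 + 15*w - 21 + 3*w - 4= 18*w - 30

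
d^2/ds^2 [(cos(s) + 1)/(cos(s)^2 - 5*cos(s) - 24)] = (9*sin(s)^4*cos(s) + 9*sin(s)^4 - 13*sin(s)^2 + 1747*cos(s)/4 + 135*cos(3*s)/4 - cos(5*s)/2 + 146)/(sin(s)^2 + 5*cos(s) + 23)^3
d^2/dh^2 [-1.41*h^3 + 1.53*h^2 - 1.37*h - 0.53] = 3.06 - 8.46*h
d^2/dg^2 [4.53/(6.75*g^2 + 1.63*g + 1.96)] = (-412.79625*g^2 - 99.68265*g + 4.53*(13.5*g + 1.63)*(27.0*g + 3.26) - 119.8638)/(6.75*g^2 + 1.63*g + 1.96)^3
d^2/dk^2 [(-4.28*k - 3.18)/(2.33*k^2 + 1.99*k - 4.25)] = (-(4.28*k + 3.18)*(4.66*k + 1.99)*(9.32*k + 3.98) + (59.8344*k + 31.8532)*(2.33*k^2 + 1.99*k - 4.25))/(2.33*k^2 + 1.99*k - 4.25)^3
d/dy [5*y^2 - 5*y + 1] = 10*y - 5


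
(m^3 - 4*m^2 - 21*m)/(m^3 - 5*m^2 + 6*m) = (m^2 - 4*m - 21)/(m^2 - 5*m + 6)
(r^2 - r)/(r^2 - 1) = r/(r + 1)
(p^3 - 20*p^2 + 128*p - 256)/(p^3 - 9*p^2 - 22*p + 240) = (p^2 - 12*p + 32)/(p^2 - p - 30)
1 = 1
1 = 1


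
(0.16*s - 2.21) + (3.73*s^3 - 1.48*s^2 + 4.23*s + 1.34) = 3.73*s^3 - 1.48*s^2 + 4.39*s - 0.87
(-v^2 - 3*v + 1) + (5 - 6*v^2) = -7*v^2 - 3*v + 6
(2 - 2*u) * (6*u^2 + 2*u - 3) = -12*u^3 + 8*u^2 + 10*u - 6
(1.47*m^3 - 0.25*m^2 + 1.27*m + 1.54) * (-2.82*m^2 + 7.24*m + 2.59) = -4.1454*m^5 + 11.3478*m^4 - 1.5841*m^3 + 4.2045*m^2 + 14.4389*m + 3.9886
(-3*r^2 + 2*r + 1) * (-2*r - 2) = 6*r^3 + 2*r^2 - 6*r - 2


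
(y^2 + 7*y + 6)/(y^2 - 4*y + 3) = (y^2 + 7*y + 6)/(y^2 - 4*y + 3)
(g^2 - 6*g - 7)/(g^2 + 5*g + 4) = (g - 7)/(g + 4)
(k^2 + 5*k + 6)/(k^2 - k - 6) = (k + 3)/(k - 3)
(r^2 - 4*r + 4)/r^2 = 1 - 4/r + 4/r^2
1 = 1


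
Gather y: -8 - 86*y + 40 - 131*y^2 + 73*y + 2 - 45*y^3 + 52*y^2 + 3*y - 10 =-45*y^3 - 79*y^2 - 10*y + 24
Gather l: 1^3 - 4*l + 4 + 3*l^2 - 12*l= 3*l^2 - 16*l + 5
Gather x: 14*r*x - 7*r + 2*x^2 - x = -7*r + 2*x^2 + x*(14*r - 1)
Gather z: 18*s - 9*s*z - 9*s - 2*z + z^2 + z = 9*s + z^2 + z*(-9*s - 1)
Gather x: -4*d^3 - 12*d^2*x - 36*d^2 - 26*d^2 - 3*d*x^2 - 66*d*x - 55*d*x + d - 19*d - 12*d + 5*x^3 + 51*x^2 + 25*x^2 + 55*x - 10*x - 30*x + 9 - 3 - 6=-4*d^3 - 62*d^2 - 30*d + 5*x^3 + x^2*(76 - 3*d) + x*(-12*d^2 - 121*d + 15)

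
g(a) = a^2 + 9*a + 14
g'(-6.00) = -3.00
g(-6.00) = -4.00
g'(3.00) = 15.00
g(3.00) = 50.00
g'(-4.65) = -0.30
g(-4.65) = -6.23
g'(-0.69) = 7.62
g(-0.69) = 8.27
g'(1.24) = 11.48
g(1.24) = 26.70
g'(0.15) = 9.30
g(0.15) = 15.37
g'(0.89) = 10.78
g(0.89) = 22.80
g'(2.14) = 13.28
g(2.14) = 37.84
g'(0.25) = 9.50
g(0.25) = 16.31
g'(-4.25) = 0.50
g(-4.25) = -6.19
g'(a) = 2*a + 9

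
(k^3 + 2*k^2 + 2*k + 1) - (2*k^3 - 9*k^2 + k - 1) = -k^3 + 11*k^2 + k + 2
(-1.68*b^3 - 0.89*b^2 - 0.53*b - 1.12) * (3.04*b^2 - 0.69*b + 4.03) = -5.1072*b^5 - 1.5464*b^4 - 7.7675*b^3 - 6.6258*b^2 - 1.3631*b - 4.5136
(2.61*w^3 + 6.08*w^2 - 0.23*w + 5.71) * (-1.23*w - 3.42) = -3.2103*w^4 - 16.4046*w^3 - 20.5107*w^2 - 6.2367*w - 19.5282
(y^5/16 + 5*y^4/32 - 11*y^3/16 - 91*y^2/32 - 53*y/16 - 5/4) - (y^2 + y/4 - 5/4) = y^5/16 + 5*y^4/32 - 11*y^3/16 - 123*y^2/32 - 57*y/16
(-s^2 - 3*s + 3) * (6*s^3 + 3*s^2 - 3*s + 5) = -6*s^5 - 21*s^4 + 12*s^3 + 13*s^2 - 24*s + 15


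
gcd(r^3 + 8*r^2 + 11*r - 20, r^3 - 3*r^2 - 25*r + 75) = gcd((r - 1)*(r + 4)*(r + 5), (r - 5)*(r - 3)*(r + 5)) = r + 5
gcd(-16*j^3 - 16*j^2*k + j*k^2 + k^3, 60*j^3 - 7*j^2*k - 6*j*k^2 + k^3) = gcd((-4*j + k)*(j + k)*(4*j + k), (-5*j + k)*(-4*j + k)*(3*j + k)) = 4*j - k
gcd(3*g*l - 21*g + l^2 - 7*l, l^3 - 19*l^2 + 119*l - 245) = l - 7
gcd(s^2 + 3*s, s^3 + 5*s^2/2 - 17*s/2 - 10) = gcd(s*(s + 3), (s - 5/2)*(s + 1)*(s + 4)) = 1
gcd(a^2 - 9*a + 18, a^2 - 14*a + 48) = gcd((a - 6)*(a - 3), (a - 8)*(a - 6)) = a - 6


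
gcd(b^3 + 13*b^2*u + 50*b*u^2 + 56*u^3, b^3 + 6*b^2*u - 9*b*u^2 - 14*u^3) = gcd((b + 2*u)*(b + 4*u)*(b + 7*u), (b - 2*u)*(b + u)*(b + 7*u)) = b + 7*u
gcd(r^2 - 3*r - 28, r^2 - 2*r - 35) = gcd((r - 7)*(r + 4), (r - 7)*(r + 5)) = r - 7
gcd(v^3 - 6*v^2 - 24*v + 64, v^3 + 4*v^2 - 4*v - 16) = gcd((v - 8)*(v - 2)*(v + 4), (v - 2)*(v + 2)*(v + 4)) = v^2 + 2*v - 8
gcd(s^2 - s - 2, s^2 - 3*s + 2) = s - 2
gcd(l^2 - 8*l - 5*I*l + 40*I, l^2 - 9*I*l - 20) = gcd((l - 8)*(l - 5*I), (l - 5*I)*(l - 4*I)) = l - 5*I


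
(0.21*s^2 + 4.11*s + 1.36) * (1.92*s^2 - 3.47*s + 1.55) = 0.4032*s^4 + 7.1625*s^3 - 11.325*s^2 + 1.6513*s + 2.108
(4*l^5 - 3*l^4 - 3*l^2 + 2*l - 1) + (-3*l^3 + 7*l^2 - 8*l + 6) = 4*l^5 - 3*l^4 - 3*l^3 + 4*l^2 - 6*l + 5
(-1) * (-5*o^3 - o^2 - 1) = 5*o^3 + o^2 + 1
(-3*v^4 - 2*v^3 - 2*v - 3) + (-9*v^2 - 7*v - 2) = -3*v^4 - 2*v^3 - 9*v^2 - 9*v - 5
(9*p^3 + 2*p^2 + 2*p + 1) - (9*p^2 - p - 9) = 9*p^3 - 7*p^2 + 3*p + 10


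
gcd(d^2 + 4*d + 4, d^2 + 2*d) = d + 2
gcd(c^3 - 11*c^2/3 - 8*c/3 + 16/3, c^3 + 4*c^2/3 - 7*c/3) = c - 1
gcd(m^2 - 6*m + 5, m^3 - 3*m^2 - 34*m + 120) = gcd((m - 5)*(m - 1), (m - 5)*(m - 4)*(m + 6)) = m - 5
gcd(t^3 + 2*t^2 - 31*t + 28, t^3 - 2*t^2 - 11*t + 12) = t^2 - 5*t + 4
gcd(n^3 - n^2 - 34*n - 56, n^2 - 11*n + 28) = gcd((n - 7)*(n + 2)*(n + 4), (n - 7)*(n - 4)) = n - 7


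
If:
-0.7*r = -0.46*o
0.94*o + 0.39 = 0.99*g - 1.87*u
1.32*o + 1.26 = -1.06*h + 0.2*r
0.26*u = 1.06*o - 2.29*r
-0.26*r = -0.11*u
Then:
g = 0.39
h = -1.19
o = 0.00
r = 0.00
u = 0.00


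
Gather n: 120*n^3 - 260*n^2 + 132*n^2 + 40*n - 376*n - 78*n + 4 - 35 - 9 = 120*n^3 - 128*n^2 - 414*n - 40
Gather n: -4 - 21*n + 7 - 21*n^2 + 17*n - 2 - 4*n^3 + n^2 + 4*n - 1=-4*n^3 - 20*n^2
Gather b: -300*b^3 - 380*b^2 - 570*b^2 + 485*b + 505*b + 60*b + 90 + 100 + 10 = -300*b^3 - 950*b^2 + 1050*b + 200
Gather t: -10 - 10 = -20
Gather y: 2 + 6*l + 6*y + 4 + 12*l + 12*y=18*l + 18*y + 6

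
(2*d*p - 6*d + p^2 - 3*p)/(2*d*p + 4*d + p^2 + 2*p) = (p - 3)/(p + 2)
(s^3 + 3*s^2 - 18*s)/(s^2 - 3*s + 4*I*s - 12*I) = s*(s + 6)/(s + 4*I)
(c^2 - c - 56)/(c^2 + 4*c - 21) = (c - 8)/(c - 3)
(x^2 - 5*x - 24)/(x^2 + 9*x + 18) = (x - 8)/(x + 6)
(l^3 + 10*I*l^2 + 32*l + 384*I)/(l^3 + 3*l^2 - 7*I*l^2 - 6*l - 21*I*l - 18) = (l^2 + 16*I*l - 64)/(l^2 + l*(3 - I) - 3*I)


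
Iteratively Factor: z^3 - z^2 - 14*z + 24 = (z - 3)*(z^2 + 2*z - 8) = (z - 3)*(z + 4)*(z - 2)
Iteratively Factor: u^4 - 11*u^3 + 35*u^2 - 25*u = (u)*(u^3 - 11*u^2 + 35*u - 25) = u*(u - 5)*(u^2 - 6*u + 5) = u*(u - 5)^2*(u - 1)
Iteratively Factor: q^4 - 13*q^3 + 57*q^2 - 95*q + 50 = (q - 1)*(q^3 - 12*q^2 + 45*q - 50) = (q - 5)*(q - 1)*(q^2 - 7*q + 10) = (q - 5)^2*(q - 1)*(q - 2)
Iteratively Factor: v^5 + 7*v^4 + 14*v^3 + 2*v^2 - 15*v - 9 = (v + 1)*(v^4 + 6*v^3 + 8*v^2 - 6*v - 9) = (v + 1)*(v + 3)*(v^3 + 3*v^2 - v - 3) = (v + 1)^2*(v + 3)*(v^2 + 2*v - 3) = (v + 1)^2*(v + 3)^2*(v - 1)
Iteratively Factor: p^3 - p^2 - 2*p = (p + 1)*(p^2 - 2*p) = (p - 2)*(p + 1)*(p)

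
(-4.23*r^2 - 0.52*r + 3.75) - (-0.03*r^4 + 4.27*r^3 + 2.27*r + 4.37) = 0.03*r^4 - 4.27*r^3 - 4.23*r^2 - 2.79*r - 0.62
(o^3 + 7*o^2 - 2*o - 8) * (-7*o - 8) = -7*o^4 - 57*o^3 - 42*o^2 + 72*o + 64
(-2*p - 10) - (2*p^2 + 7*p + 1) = -2*p^2 - 9*p - 11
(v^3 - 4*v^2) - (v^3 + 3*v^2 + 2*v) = -7*v^2 - 2*v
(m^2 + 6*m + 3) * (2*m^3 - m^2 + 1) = 2*m^5 + 11*m^4 - 2*m^2 + 6*m + 3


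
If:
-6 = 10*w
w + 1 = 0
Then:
No Solution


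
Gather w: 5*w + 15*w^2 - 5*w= 15*w^2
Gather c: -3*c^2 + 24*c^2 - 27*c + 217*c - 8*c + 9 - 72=21*c^2 + 182*c - 63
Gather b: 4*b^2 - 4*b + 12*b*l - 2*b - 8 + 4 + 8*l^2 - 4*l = 4*b^2 + b*(12*l - 6) + 8*l^2 - 4*l - 4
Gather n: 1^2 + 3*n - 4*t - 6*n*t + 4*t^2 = n*(3 - 6*t) + 4*t^2 - 4*t + 1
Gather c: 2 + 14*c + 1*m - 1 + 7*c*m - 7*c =c*(7*m + 7) + m + 1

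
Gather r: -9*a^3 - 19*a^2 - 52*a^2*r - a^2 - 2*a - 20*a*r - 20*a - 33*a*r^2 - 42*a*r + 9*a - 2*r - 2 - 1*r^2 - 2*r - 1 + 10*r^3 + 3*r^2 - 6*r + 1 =-9*a^3 - 20*a^2 - 13*a + 10*r^3 + r^2*(2 - 33*a) + r*(-52*a^2 - 62*a - 10) - 2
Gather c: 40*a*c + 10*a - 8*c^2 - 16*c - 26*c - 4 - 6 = 10*a - 8*c^2 + c*(40*a - 42) - 10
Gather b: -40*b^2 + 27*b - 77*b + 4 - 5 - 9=-40*b^2 - 50*b - 10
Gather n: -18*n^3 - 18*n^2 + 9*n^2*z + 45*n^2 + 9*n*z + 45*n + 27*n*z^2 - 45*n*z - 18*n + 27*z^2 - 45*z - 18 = -18*n^3 + n^2*(9*z + 27) + n*(27*z^2 - 36*z + 27) + 27*z^2 - 45*z - 18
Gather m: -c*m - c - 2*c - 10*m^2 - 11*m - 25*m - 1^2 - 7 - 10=-3*c - 10*m^2 + m*(-c - 36) - 18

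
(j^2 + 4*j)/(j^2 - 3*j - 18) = j*(j + 4)/(j^2 - 3*j - 18)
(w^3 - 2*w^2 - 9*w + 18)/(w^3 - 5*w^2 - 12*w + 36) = (w - 3)/(w - 6)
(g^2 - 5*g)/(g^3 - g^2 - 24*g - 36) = g*(5 - g)/(-g^3 + g^2 + 24*g + 36)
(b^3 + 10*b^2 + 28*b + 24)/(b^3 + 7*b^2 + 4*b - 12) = (b + 2)/(b - 1)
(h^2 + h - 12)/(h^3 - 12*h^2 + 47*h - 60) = (h + 4)/(h^2 - 9*h + 20)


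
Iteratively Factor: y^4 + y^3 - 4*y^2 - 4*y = (y - 2)*(y^3 + 3*y^2 + 2*y) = (y - 2)*(y + 1)*(y^2 + 2*y) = (y - 2)*(y + 1)*(y + 2)*(y)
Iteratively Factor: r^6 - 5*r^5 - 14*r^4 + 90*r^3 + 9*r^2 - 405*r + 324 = (r + 3)*(r^5 - 8*r^4 + 10*r^3 + 60*r^2 - 171*r + 108) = (r - 1)*(r + 3)*(r^4 - 7*r^3 + 3*r^2 + 63*r - 108) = (r - 1)*(r + 3)^2*(r^3 - 10*r^2 + 33*r - 36) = (r - 3)*(r - 1)*(r + 3)^2*(r^2 - 7*r + 12) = (r - 3)^2*(r - 1)*(r + 3)^2*(r - 4)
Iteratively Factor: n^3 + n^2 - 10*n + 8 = (n - 1)*(n^2 + 2*n - 8) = (n - 1)*(n + 4)*(n - 2)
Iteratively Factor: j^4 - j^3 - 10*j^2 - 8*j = (j + 2)*(j^3 - 3*j^2 - 4*j) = (j - 4)*(j + 2)*(j^2 + j) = (j - 4)*(j + 1)*(j + 2)*(j)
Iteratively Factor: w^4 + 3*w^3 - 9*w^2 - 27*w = (w - 3)*(w^3 + 6*w^2 + 9*w) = (w - 3)*(w + 3)*(w^2 + 3*w) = (w - 3)*(w + 3)^2*(w)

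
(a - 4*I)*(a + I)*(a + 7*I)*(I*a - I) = I*a^4 - 4*a^3 - I*a^3 + 4*a^2 + 25*I*a^2 - 28*a - 25*I*a + 28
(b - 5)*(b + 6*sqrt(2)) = b^2 - 5*b + 6*sqrt(2)*b - 30*sqrt(2)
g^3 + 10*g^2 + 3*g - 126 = (g - 3)*(g + 6)*(g + 7)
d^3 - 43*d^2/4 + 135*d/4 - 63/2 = (d - 6)*(d - 3)*(d - 7/4)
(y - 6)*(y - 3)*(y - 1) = y^3 - 10*y^2 + 27*y - 18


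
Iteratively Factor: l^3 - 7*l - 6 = (l - 3)*(l^2 + 3*l + 2) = (l - 3)*(l + 1)*(l + 2)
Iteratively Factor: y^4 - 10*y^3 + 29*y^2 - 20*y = (y - 5)*(y^3 - 5*y^2 + 4*y) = y*(y - 5)*(y^2 - 5*y + 4) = y*(y - 5)*(y - 1)*(y - 4)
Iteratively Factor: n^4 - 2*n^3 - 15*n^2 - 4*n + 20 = (n + 2)*(n^3 - 4*n^2 - 7*n + 10) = (n - 1)*(n + 2)*(n^2 - 3*n - 10) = (n - 1)*(n + 2)^2*(n - 5)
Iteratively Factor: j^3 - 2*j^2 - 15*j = (j - 5)*(j^2 + 3*j) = j*(j - 5)*(j + 3)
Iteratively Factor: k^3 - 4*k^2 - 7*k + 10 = (k - 5)*(k^2 + k - 2) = (k - 5)*(k - 1)*(k + 2)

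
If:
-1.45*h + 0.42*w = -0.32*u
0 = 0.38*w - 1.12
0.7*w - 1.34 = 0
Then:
No Solution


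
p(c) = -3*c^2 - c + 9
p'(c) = -6*c - 1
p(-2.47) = -6.83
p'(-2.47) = 13.82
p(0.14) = 8.80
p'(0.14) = -1.84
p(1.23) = 3.23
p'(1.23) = -8.38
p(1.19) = 3.56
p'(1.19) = -8.14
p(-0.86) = 7.64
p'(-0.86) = 4.16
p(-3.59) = -26.07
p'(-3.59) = 20.54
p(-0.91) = 7.43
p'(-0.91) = 4.46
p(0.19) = 8.70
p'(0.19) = -2.14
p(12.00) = -435.00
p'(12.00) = -73.00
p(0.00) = 9.00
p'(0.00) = -1.00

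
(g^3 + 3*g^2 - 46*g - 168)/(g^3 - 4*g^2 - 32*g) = (g^2 - g - 42)/(g*(g - 8))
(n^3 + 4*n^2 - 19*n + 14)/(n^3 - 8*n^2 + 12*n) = (n^2 + 6*n - 7)/(n*(n - 6))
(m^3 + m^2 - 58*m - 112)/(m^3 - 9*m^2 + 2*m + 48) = (m + 7)/(m - 3)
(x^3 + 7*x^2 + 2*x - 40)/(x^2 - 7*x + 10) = (x^2 + 9*x + 20)/(x - 5)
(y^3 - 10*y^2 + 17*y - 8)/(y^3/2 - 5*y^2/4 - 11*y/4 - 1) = 4*(-y^3 + 10*y^2 - 17*y + 8)/(-2*y^3 + 5*y^2 + 11*y + 4)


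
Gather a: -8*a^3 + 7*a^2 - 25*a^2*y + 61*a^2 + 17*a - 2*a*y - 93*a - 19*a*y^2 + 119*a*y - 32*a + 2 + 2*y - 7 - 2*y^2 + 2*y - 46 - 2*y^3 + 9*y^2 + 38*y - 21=-8*a^3 + a^2*(68 - 25*y) + a*(-19*y^2 + 117*y - 108) - 2*y^3 + 7*y^2 + 42*y - 72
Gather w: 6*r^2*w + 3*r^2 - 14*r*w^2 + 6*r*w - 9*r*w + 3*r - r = 3*r^2 - 14*r*w^2 + 2*r + w*(6*r^2 - 3*r)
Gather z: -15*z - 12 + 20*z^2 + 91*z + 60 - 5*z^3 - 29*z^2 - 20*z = -5*z^3 - 9*z^2 + 56*z + 48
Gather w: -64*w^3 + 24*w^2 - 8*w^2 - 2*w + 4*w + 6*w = -64*w^3 + 16*w^2 + 8*w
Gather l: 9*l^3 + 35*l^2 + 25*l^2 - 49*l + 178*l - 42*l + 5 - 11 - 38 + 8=9*l^3 + 60*l^2 + 87*l - 36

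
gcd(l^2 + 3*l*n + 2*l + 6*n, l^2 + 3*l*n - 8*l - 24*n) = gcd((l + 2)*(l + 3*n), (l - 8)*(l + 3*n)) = l + 3*n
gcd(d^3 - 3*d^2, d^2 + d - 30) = 1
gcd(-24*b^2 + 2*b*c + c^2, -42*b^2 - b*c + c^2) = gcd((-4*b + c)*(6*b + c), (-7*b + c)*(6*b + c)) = 6*b + c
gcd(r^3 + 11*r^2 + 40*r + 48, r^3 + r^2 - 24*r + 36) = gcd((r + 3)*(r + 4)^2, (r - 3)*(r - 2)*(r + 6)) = 1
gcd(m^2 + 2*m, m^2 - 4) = m + 2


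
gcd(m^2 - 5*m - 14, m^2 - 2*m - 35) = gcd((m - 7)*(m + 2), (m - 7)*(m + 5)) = m - 7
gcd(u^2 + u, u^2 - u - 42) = 1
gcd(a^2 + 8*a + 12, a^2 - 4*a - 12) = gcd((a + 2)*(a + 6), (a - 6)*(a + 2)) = a + 2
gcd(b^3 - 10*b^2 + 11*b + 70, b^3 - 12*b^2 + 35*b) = b^2 - 12*b + 35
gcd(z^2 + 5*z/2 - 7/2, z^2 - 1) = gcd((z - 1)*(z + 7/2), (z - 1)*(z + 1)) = z - 1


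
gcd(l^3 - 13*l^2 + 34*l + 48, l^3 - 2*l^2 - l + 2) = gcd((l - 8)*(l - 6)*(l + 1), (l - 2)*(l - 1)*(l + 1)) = l + 1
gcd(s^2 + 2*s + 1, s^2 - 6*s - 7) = s + 1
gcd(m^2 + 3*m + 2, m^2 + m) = m + 1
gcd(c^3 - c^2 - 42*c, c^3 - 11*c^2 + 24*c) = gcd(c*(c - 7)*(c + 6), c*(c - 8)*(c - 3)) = c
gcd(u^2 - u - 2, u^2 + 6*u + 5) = u + 1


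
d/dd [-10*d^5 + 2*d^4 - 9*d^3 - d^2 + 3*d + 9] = -50*d^4 + 8*d^3 - 27*d^2 - 2*d + 3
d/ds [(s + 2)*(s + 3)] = 2*s + 5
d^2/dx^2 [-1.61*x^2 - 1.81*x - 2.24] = -3.22000000000000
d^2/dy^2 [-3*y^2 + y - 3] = -6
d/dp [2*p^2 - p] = 4*p - 1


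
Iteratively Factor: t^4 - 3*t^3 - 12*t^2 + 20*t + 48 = (t + 2)*(t^3 - 5*t^2 - 2*t + 24) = (t - 4)*(t + 2)*(t^2 - t - 6) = (t - 4)*(t + 2)^2*(t - 3)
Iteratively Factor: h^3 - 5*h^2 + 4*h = (h - 4)*(h^2 - h) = (h - 4)*(h - 1)*(h)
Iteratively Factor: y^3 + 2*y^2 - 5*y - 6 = (y + 1)*(y^2 + y - 6) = (y - 2)*(y + 1)*(y + 3)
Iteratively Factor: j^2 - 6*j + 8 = (j - 4)*(j - 2)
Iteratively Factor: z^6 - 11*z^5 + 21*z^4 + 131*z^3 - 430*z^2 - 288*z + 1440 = (z + 2)*(z^5 - 13*z^4 + 47*z^3 + 37*z^2 - 504*z + 720) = (z - 3)*(z + 2)*(z^4 - 10*z^3 + 17*z^2 + 88*z - 240) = (z - 4)*(z - 3)*(z + 2)*(z^3 - 6*z^2 - 7*z + 60) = (z - 4)*(z - 3)*(z + 2)*(z + 3)*(z^2 - 9*z + 20) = (z - 4)^2*(z - 3)*(z + 2)*(z + 3)*(z - 5)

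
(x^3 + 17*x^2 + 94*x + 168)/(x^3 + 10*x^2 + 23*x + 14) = (x^2 + 10*x + 24)/(x^2 + 3*x + 2)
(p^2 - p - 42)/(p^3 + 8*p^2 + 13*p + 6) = (p - 7)/(p^2 + 2*p + 1)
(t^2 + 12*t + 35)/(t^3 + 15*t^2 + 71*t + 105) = 1/(t + 3)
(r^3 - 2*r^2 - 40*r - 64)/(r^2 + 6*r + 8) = r - 8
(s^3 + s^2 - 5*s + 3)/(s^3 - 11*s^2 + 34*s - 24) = (s^2 + 2*s - 3)/(s^2 - 10*s + 24)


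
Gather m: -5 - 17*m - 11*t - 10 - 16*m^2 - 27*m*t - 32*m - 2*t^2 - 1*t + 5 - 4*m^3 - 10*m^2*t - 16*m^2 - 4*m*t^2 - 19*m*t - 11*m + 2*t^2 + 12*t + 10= -4*m^3 + m^2*(-10*t - 32) + m*(-4*t^2 - 46*t - 60)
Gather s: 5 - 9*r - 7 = -9*r - 2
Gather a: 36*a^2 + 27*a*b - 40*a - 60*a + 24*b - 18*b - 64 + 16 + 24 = 36*a^2 + a*(27*b - 100) + 6*b - 24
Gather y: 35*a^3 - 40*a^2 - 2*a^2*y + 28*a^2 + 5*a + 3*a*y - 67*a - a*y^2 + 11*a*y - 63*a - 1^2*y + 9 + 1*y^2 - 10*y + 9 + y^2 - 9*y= 35*a^3 - 12*a^2 - 125*a + y^2*(2 - a) + y*(-2*a^2 + 14*a - 20) + 18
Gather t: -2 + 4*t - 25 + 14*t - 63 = 18*t - 90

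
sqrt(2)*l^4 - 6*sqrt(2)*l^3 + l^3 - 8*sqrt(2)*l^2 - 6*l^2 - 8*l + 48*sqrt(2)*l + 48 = (l - 6)*(l - 2*sqrt(2))*(l + 2*sqrt(2))*(sqrt(2)*l + 1)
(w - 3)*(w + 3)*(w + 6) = w^3 + 6*w^2 - 9*w - 54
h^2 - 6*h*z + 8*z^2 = (h - 4*z)*(h - 2*z)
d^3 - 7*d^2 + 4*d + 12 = (d - 6)*(d - 2)*(d + 1)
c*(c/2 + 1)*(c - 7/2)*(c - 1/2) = c^4/2 - c^3 - 25*c^2/8 + 7*c/4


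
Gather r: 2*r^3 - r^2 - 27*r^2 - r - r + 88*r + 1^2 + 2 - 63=2*r^3 - 28*r^2 + 86*r - 60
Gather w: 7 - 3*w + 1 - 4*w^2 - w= -4*w^2 - 4*w + 8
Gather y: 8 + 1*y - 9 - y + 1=0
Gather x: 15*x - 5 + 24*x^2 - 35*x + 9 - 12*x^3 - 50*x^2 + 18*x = -12*x^3 - 26*x^2 - 2*x + 4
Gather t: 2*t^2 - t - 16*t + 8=2*t^2 - 17*t + 8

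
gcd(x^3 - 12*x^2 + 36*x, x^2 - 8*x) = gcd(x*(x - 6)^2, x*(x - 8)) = x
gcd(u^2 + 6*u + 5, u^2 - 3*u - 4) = u + 1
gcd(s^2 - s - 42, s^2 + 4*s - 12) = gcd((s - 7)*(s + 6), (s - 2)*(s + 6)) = s + 6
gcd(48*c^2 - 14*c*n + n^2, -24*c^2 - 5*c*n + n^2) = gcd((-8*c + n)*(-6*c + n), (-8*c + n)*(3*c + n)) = 8*c - n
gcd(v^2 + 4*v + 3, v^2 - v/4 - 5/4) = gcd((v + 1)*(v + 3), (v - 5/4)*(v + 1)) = v + 1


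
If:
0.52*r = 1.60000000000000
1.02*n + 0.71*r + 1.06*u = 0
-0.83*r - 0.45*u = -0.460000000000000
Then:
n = 2.69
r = 3.08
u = -4.65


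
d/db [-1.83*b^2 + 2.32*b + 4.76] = 2.32 - 3.66*b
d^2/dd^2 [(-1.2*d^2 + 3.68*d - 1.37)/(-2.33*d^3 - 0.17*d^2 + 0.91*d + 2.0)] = (13.02936*d^6 - 119.870112*d^5 + 95.771388*d^4 + 71.52368*d^3 - 220.528908*d^2 + 29.526366*d + 26.195794)/(12.649337*d^9 + 2.768739*d^8 - 14.618886*d^7 - 34.731193*d^6 + 0.956321999999999*d^5 + 25.692531*d^4 + 29.062829*d^3 - 2.9286*d^2 - 10.92*d - 8.0)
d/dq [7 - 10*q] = -10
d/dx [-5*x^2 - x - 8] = -10*x - 1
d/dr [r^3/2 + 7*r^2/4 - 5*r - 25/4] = 3*r^2/2 + 7*r/2 - 5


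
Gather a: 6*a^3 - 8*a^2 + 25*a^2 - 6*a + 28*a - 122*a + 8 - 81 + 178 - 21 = 6*a^3 + 17*a^2 - 100*a + 84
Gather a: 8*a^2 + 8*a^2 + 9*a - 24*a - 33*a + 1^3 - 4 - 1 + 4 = 16*a^2 - 48*a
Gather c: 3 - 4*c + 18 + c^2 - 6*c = c^2 - 10*c + 21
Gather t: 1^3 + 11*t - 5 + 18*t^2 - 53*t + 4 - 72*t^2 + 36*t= -54*t^2 - 6*t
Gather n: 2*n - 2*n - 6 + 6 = 0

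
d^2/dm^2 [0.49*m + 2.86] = 0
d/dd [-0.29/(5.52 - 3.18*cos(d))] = 0.9222*sin(d)/(3.18*cos(d) - 5.52)^2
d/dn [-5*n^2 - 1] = -10*n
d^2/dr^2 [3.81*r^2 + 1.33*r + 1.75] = 7.62000000000000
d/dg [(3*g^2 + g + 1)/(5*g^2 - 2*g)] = (-11*g^2 - 10*g + 2)/(g^2*(25*g^2 - 20*g + 4))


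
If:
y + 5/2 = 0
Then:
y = -5/2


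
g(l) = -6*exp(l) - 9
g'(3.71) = -245.12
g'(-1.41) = -1.46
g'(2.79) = -97.69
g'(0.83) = -13.76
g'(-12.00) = 0.00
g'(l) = -6*exp(l)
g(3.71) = -254.12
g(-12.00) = -9.00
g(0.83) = -22.76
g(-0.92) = -11.39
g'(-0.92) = -2.39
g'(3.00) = -120.51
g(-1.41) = -10.46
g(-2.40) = -9.54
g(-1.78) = -10.01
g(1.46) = -34.84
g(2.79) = -106.69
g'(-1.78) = -1.01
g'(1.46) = -25.84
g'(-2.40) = -0.54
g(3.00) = -129.51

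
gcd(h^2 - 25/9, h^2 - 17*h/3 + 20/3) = h - 5/3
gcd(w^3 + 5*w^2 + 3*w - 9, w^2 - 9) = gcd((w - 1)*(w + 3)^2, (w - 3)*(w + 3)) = w + 3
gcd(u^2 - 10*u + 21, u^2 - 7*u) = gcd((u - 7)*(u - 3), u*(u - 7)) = u - 7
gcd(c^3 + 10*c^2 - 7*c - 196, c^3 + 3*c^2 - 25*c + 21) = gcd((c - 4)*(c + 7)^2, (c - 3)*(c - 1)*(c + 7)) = c + 7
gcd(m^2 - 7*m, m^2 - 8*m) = m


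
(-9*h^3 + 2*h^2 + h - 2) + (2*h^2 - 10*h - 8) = -9*h^3 + 4*h^2 - 9*h - 10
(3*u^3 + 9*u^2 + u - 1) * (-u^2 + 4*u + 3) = -3*u^5 + 3*u^4 + 44*u^3 + 32*u^2 - u - 3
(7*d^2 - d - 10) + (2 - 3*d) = 7*d^2 - 4*d - 8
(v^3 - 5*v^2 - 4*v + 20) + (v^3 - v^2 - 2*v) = 2*v^3 - 6*v^2 - 6*v + 20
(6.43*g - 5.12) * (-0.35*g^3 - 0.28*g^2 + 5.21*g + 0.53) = -2.2505*g^4 - 0.00840000000000019*g^3 + 34.9339*g^2 - 23.2673*g - 2.7136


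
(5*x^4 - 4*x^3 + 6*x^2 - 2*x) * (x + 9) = 5*x^5 + 41*x^4 - 30*x^3 + 52*x^2 - 18*x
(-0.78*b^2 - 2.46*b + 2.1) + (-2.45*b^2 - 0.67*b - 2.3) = -3.23*b^2 - 3.13*b - 0.2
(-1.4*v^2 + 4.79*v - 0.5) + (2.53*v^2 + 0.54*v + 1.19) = 1.13*v^2 + 5.33*v + 0.69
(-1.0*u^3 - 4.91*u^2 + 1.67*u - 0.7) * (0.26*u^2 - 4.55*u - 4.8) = -0.26*u^5 + 3.2734*u^4 + 27.5747*u^3 + 15.7875*u^2 - 4.831*u + 3.36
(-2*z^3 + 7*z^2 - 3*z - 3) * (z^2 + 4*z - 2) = -2*z^5 - z^4 + 29*z^3 - 29*z^2 - 6*z + 6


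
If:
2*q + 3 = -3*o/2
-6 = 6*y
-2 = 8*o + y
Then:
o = -1/8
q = -45/32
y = -1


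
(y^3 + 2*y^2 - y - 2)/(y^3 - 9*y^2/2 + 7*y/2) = 2*(y^2 + 3*y + 2)/(y*(2*y - 7))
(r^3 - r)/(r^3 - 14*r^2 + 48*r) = (r^2 - 1)/(r^2 - 14*r + 48)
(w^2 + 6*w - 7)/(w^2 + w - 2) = (w + 7)/(w + 2)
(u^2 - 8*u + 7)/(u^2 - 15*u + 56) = (u - 1)/(u - 8)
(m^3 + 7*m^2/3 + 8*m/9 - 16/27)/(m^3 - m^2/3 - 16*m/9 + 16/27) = (3*m + 4)/(3*m - 4)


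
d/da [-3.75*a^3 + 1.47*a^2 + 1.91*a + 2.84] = -11.25*a^2 + 2.94*a + 1.91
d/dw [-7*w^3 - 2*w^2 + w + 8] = -21*w^2 - 4*w + 1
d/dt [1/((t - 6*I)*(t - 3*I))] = (-2*t + 9*I)/(t^4 - 18*I*t^3 - 117*t^2 + 324*I*t + 324)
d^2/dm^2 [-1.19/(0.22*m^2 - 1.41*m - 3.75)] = (-0.115192*m^2 + 0.738276*m + 1.19*(0.44*m - 1.41)*(0.88*m - 2.82) + 1.9635)/(-0.22*m^2 + 1.41*m + 3.75)^3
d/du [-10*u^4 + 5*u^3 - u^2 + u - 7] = -40*u^3 + 15*u^2 - 2*u + 1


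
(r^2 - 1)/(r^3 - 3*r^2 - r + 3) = 1/(r - 3)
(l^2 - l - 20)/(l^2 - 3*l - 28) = (l - 5)/(l - 7)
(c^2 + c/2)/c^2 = (c + 1/2)/c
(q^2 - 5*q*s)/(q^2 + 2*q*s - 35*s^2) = q/(q + 7*s)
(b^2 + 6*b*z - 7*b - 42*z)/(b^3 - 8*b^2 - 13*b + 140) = (b + 6*z)/(b^2 - b - 20)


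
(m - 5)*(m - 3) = m^2 - 8*m + 15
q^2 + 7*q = q*(q + 7)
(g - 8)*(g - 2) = g^2 - 10*g + 16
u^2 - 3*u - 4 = (u - 4)*(u + 1)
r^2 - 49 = (r - 7)*(r + 7)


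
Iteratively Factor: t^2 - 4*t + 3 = (t - 1)*(t - 3)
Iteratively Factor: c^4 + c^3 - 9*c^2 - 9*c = (c + 3)*(c^3 - 2*c^2 - 3*c) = (c + 1)*(c + 3)*(c^2 - 3*c) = c*(c + 1)*(c + 3)*(c - 3)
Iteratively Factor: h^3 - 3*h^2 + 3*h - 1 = (h - 1)*(h^2 - 2*h + 1) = (h - 1)^2*(h - 1)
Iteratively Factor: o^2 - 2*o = (o - 2)*(o)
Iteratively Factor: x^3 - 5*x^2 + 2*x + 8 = (x + 1)*(x^2 - 6*x + 8) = (x - 4)*(x + 1)*(x - 2)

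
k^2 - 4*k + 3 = (k - 3)*(k - 1)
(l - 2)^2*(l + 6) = l^3 + 2*l^2 - 20*l + 24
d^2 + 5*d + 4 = (d + 1)*(d + 4)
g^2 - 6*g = g*(g - 6)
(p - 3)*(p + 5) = p^2 + 2*p - 15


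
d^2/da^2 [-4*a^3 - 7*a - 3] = -24*a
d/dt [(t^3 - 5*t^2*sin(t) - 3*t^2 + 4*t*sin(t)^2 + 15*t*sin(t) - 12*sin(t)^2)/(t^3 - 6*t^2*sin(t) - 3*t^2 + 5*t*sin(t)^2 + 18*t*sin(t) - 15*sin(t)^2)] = (t*cos(t) - sin(t))/(t - 5*sin(t))^2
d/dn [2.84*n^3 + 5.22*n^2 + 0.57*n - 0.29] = 8.52*n^2 + 10.44*n + 0.57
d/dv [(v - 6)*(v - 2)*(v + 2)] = 3*v^2 - 12*v - 4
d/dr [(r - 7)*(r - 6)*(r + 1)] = 3*r^2 - 24*r + 29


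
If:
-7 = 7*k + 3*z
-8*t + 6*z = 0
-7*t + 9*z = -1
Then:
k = -31/35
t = -1/5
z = -4/15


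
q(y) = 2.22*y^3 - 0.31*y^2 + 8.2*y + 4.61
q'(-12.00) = 974.68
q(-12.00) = -3974.59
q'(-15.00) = 1516.00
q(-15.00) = -7680.64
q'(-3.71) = 102.17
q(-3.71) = -143.44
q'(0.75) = 11.48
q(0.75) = 11.52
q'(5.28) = 190.60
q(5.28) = 366.04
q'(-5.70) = 228.12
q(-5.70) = -463.33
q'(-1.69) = 28.27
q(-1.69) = -20.85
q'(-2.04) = 37.18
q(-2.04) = -32.26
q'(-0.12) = 8.37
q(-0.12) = 3.62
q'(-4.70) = 158.23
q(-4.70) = -271.26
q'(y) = 6.66*y^2 - 0.62*y + 8.2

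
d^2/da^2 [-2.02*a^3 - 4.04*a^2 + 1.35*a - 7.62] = -12.12*a - 8.08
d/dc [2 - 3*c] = -3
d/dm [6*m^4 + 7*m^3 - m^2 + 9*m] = 24*m^3 + 21*m^2 - 2*m + 9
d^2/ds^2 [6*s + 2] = 0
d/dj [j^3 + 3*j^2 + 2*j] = 3*j^2 + 6*j + 2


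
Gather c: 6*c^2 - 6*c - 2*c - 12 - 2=6*c^2 - 8*c - 14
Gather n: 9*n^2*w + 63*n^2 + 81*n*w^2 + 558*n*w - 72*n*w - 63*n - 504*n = n^2*(9*w + 63) + n*(81*w^2 + 486*w - 567)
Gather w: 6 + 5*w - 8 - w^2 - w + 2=-w^2 + 4*w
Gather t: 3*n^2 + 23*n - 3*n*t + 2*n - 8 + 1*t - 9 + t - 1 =3*n^2 + 25*n + t*(2 - 3*n) - 18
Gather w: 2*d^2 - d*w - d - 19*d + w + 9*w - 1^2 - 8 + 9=2*d^2 - 20*d + w*(10 - d)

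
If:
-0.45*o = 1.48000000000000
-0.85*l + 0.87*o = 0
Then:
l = -3.37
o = -3.29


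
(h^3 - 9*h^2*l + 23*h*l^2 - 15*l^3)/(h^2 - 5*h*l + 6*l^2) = (h^2 - 6*h*l + 5*l^2)/(h - 2*l)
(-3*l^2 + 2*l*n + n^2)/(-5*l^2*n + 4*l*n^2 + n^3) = (3*l + n)/(n*(5*l + n))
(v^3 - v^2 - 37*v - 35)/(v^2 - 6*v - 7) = v + 5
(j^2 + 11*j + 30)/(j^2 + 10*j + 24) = (j + 5)/(j + 4)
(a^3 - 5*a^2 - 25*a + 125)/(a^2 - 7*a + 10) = (a^2 - 25)/(a - 2)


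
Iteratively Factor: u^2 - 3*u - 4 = (u - 4)*(u + 1)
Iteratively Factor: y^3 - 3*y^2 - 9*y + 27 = (y - 3)*(y^2 - 9) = (y - 3)^2*(y + 3)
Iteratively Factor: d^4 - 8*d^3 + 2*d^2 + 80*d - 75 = (d - 5)*(d^3 - 3*d^2 - 13*d + 15) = (d - 5)*(d - 1)*(d^2 - 2*d - 15) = (d - 5)*(d - 1)*(d + 3)*(d - 5)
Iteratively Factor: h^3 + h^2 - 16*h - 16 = (h + 4)*(h^2 - 3*h - 4) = (h - 4)*(h + 4)*(h + 1)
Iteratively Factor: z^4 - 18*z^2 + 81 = (z - 3)*(z^3 + 3*z^2 - 9*z - 27) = (z - 3)*(z + 3)*(z^2 - 9) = (z - 3)*(z + 3)^2*(z - 3)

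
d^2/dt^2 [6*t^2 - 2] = 12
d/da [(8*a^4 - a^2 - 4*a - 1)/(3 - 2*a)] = 2*(-24*a^4 + 48*a^3 + a^2 - 3*a - 7)/(4*a^2 - 12*a + 9)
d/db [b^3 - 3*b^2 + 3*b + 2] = 3*b^2 - 6*b + 3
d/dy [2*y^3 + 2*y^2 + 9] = 2*y*(3*y + 2)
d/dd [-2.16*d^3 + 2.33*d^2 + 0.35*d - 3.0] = -6.48*d^2 + 4.66*d + 0.35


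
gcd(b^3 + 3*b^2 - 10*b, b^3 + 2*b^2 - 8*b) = b^2 - 2*b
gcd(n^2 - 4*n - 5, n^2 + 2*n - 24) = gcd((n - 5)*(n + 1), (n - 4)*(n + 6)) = 1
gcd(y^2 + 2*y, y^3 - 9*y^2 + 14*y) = y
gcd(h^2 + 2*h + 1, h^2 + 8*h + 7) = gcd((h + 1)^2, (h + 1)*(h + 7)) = h + 1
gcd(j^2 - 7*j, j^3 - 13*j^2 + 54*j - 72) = 1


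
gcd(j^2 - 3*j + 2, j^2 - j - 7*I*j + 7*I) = j - 1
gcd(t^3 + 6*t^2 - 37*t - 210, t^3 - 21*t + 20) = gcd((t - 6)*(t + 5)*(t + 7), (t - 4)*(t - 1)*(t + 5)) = t + 5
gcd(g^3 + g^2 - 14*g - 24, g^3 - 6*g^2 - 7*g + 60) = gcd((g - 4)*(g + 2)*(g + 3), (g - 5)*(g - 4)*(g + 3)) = g^2 - g - 12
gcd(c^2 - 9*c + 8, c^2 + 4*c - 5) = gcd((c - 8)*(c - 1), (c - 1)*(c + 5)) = c - 1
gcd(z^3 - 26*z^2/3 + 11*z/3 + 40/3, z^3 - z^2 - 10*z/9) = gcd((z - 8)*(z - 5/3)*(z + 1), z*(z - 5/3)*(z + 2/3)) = z - 5/3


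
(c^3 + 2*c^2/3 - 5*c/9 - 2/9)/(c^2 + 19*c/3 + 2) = (3*c^2 + c - 2)/(3*(c + 6))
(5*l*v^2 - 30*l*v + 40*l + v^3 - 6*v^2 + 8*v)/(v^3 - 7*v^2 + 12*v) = (5*l*v - 10*l + v^2 - 2*v)/(v*(v - 3))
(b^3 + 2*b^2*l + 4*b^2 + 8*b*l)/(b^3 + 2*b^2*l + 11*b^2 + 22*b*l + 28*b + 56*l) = b/(b + 7)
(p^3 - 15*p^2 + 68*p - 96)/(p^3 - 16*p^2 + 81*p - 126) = (p^2 - 12*p + 32)/(p^2 - 13*p + 42)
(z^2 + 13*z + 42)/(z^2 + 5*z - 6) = (z + 7)/(z - 1)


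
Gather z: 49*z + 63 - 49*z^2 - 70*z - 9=-49*z^2 - 21*z + 54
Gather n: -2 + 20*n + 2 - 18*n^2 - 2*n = -18*n^2 + 18*n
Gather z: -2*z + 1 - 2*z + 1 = 2 - 4*z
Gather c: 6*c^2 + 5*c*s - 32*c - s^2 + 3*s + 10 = 6*c^2 + c*(5*s - 32) - s^2 + 3*s + 10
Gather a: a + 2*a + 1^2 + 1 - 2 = 3*a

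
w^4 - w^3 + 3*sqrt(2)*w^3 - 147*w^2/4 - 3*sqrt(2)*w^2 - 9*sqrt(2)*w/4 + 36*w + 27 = (w - 3/2)*(w + 1/2)*(w - 3*sqrt(2))*(w + 6*sqrt(2))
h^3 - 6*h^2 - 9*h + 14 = (h - 7)*(h - 1)*(h + 2)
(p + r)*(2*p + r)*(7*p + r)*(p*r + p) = 14*p^4*r + 14*p^4 + 23*p^3*r^2 + 23*p^3*r + 10*p^2*r^3 + 10*p^2*r^2 + p*r^4 + p*r^3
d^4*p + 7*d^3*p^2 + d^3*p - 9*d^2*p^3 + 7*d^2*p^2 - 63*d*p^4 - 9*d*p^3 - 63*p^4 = (d - 3*p)*(d + 3*p)*(d + 7*p)*(d*p + p)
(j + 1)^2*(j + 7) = j^3 + 9*j^2 + 15*j + 7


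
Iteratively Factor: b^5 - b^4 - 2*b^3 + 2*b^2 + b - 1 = (b + 1)*(b^4 - 2*b^3 + 2*b - 1) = (b + 1)^2*(b^3 - 3*b^2 + 3*b - 1) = (b - 1)*(b + 1)^2*(b^2 - 2*b + 1) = (b - 1)^2*(b + 1)^2*(b - 1)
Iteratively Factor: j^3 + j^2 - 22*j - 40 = (j + 2)*(j^2 - j - 20) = (j - 5)*(j + 2)*(j + 4)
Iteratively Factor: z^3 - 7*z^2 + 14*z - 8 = (z - 1)*(z^2 - 6*z + 8) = (z - 4)*(z - 1)*(z - 2)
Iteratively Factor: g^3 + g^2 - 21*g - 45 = (g - 5)*(g^2 + 6*g + 9) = (g - 5)*(g + 3)*(g + 3)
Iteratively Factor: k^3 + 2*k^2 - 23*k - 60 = (k + 4)*(k^2 - 2*k - 15) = (k + 3)*(k + 4)*(k - 5)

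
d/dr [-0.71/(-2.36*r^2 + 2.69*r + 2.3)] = (1.9099 - 3.3512*r)/(-2.36*r^2 + 2.69*r + 2.3)^2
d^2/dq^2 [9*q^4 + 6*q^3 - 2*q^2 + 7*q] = 108*q^2 + 36*q - 4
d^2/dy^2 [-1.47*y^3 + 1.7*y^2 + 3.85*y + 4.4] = 3.4 - 8.82*y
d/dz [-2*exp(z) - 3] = -2*exp(z)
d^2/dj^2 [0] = 0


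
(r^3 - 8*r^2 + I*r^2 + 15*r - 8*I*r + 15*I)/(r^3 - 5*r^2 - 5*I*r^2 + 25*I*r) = (r^2 + r*(-3 + I) - 3*I)/(r*(r - 5*I))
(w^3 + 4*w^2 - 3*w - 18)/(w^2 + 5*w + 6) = (w^2 + w - 6)/(w + 2)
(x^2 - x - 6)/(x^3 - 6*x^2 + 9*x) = (x + 2)/(x*(x - 3))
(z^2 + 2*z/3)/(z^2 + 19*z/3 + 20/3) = z*(3*z + 2)/(3*z^2 + 19*z + 20)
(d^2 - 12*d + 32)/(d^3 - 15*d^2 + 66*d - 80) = (d - 4)/(d^2 - 7*d + 10)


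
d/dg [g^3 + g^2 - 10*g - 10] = 3*g^2 + 2*g - 10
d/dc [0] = 0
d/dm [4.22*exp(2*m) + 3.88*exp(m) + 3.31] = (8.44*exp(m) + 3.88)*exp(m)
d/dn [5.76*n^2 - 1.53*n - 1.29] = 11.52*n - 1.53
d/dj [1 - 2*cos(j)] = 2*sin(j)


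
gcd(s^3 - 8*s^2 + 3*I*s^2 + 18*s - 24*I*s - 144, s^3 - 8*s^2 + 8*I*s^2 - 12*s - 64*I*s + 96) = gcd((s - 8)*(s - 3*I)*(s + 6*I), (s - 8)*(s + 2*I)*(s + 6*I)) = s^2 + s*(-8 + 6*I) - 48*I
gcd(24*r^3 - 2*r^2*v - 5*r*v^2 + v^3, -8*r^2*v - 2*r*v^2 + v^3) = 8*r^2 + 2*r*v - v^2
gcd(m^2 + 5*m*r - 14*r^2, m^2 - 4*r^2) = -m + 2*r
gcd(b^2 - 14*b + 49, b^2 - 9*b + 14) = b - 7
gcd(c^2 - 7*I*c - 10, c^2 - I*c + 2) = c - 2*I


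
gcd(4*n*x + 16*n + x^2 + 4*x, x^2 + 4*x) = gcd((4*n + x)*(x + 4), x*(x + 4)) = x + 4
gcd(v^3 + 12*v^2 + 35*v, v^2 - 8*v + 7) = 1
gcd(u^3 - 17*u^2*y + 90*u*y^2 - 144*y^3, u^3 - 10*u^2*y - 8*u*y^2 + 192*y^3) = u^2 - 14*u*y + 48*y^2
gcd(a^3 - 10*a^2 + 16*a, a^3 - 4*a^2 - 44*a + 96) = a^2 - 10*a + 16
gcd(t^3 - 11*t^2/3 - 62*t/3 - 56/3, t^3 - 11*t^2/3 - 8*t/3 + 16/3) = t + 4/3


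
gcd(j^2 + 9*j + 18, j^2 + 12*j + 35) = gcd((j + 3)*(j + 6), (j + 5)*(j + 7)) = 1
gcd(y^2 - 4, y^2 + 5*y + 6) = y + 2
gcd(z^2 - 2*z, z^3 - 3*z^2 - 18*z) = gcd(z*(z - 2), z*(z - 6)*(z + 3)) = z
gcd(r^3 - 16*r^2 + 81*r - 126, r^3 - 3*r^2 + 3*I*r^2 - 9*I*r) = r - 3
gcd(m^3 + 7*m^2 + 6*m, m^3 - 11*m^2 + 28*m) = m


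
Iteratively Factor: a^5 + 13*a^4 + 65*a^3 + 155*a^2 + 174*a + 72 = (a + 3)*(a^4 + 10*a^3 + 35*a^2 + 50*a + 24) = (a + 1)*(a + 3)*(a^3 + 9*a^2 + 26*a + 24) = (a + 1)*(a + 3)*(a + 4)*(a^2 + 5*a + 6) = (a + 1)*(a + 3)^2*(a + 4)*(a + 2)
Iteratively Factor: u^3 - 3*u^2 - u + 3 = (u - 1)*(u^2 - 2*u - 3) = (u - 3)*(u - 1)*(u + 1)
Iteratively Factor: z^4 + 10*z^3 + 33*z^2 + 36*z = (z)*(z^3 + 10*z^2 + 33*z + 36) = z*(z + 3)*(z^2 + 7*z + 12) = z*(z + 3)^2*(z + 4)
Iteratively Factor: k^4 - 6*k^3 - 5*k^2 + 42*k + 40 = (k + 1)*(k^3 - 7*k^2 + 2*k + 40) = (k - 4)*(k + 1)*(k^2 - 3*k - 10) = (k - 5)*(k - 4)*(k + 1)*(k + 2)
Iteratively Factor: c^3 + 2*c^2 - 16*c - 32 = (c + 4)*(c^2 - 2*c - 8) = (c - 4)*(c + 4)*(c + 2)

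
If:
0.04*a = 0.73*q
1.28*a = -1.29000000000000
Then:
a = -1.01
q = -0.06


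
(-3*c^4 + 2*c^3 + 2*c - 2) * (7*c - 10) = -21*c^5 + 44*c^4 - 20*c^3 + 14*c^2 - 34*c + 20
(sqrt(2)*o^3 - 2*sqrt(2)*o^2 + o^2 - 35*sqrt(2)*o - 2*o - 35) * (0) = 0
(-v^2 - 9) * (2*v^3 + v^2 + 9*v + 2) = -2*v^5 - v^4 - 27*v^3 - 11*v^2 - 81*v - 18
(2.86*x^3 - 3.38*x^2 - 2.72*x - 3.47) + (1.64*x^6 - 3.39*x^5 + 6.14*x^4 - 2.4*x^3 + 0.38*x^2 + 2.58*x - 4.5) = 1.64*x^6 - 3.39*x^5 + 6.14*x^4 + 0.46*x^3 - 3.0*x^2 - 0.14*x - 7.97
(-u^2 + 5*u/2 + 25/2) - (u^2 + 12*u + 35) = -2*u^2 - 19*u/2 - 45/2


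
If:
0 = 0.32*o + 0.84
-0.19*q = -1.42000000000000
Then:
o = -2.62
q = 7.47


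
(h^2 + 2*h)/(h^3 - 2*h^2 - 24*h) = (h + 2)/(h^2 - 2*h - 24)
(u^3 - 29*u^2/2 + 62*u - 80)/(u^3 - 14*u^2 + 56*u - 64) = (u - 5/2)/(u - 2)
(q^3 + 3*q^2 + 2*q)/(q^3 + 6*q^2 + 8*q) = (q + 1)/(q + 4)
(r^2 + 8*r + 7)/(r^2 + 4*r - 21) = (r + 1)/(r - 3)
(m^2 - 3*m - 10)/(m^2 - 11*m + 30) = (m + 2)/(m - 6)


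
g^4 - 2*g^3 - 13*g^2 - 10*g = g*(g - 5)*(g + 1)*(g + 2)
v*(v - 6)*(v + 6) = v^3 - 36*v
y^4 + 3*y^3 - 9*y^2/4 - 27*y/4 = y*(y - 3/2)*(y + 3/2)*(y + 3)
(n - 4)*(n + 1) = n^2 - 3*n - 4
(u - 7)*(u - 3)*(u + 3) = u^3 - 7*u^2 - 9*u + 63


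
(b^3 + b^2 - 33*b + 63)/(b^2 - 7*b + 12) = (b^2 + 4*b - 21)/(b - 4)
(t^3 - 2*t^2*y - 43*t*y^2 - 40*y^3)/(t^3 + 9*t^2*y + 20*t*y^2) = (t^2 - 7*t*y - 8*y^2)/(t*(t + 4*y))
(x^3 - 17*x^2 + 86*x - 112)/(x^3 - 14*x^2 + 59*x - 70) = (x - 8)/(x - 5)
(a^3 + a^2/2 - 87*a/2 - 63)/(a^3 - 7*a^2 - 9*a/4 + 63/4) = 2*(a + 6)/(2*a - 3)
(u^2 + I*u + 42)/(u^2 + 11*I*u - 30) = (u^2 + I*u + 42)/(u^2 + 11*I*u - 30)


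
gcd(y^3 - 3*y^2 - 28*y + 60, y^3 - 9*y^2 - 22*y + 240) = y^2 - y - 30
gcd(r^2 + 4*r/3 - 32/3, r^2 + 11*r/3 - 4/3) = r + 4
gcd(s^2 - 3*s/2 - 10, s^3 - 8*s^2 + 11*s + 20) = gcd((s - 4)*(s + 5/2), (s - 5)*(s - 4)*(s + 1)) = s - 4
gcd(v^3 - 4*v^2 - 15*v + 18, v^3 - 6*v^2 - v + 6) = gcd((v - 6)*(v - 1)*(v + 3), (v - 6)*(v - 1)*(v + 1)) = v^2 - 7*v + 6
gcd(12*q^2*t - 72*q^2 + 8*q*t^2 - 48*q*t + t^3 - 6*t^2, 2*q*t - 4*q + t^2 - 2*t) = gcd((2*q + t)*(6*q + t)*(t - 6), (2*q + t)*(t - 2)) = 2*q + t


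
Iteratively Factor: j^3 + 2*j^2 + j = (j + 1)*(j^2 + j) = j*(j + 1)*(j + 1)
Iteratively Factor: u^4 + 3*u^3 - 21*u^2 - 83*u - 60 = (u + 1)*(u^3 + 2*u^2 - 23*u - 60) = (u + 1)*(u + 4)*(u^2 - 2*u - 15) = (u + 1)*(u + 3)*(u + 4)*(u - 5)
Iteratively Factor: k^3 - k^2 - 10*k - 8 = (k - 4)*(k^2 + 3*k + 2) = (k - 4)*(k + 1)*(k + 2)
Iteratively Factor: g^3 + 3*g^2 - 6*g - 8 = (g + 1)*(g^2 + 2*g - 8) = (g + 1)*(g + 4)*(g - 2)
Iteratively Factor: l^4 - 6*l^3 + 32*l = (l - 4)*(l^3 - 2*l^2 - 8*l) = (l - 4)^2*(l^2 + 2*l) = (l - 4)^2*(l + 2)*(l)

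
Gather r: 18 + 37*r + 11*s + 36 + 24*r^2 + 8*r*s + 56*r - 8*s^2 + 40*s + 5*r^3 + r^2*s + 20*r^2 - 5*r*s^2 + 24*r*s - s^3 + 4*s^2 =5*r^3 + r^2*(s + 44) + r*(-5*s^2 + 32*s + 93) - s^3 - 4*s^2 + 51*s + 54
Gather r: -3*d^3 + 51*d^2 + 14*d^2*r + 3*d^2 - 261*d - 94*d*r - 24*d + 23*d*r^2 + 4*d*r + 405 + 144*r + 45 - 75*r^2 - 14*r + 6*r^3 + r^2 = -3*d^3 + 54*d^2 - 285*d + 6*r^3 + r^2*(23*d - 74) + r*(14*d^2 - 90*d + 130) + 450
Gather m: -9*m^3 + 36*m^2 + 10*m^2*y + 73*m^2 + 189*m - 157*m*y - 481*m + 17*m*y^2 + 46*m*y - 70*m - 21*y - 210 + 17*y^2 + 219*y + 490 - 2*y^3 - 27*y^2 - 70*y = -9*m^3 + m^2*(10*y + 109) + m*(17*y^2 - 111*y - 362) - 2*y^3 - 10*y^2 + 128*y + 280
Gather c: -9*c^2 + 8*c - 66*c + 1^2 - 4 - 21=-9*c^2 - 58*c - 24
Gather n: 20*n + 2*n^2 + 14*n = 2*n^2 + 34*n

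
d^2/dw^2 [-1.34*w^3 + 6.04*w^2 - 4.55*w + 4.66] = 12.08 - 8.04*w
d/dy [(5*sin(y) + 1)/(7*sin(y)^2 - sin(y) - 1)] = (-14*sin(y) + 35*cos(y)^2 - 39)*cos(y)/(-7*sin(y)^2 + sin(y) + 1)^2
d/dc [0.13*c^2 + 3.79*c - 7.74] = 0.26*c + 3.79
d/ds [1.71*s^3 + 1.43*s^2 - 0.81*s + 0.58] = 5.13*s^2 + 2.86*s - 0.81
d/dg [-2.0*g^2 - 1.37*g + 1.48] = -4.0*g - 1.37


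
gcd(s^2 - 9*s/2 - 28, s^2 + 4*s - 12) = 1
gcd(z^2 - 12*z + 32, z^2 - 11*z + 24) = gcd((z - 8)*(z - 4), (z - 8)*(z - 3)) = z - 8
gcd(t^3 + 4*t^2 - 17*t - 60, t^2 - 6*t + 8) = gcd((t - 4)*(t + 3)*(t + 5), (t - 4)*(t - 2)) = t - 4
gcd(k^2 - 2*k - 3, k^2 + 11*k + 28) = 1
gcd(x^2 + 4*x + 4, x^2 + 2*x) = x + 2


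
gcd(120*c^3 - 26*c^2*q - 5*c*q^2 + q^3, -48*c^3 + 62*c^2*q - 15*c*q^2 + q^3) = -6*c + q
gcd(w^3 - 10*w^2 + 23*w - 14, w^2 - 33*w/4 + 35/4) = w - 7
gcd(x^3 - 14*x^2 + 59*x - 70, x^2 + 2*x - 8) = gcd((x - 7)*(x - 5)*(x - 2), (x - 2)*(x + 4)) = x - 2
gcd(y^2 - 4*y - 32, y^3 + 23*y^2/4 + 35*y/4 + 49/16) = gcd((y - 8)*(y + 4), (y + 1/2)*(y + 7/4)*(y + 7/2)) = 1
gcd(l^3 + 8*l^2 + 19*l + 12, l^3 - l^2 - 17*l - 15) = l^2 + 4*l + 3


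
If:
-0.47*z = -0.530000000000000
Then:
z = 1.13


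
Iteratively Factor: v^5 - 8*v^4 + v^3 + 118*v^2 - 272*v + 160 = (v - 4)*(v^4 - 4*v^3 - 15*v^2 + 58*v - 40) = (v - 4)*(v - 2)*(v^3 - 2*v^2 - 19*v + 20) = (v - 4)*(v - 2)*(v + 4)*(v^2 - 6*v + 5) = (v - 5)*(v - 4)*(v - 2)*(v + 4)*(v - 1)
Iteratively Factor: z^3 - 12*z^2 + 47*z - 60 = (z - 5)*(z^2 - 7*z + 12) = (z - 5)*(z - 4)*(z - 3)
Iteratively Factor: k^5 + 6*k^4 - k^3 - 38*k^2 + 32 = (k + 4)*(k^4 + 2*k^3 - 9*k^2 - 2*k + 8) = (k - 2)*(k + 4)*(k^3 + 4*k^2 - k - 4) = (k - 2)*(k + 1)*(k + 4)*(k^2 + 3*k - 4) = (k - 2)*(k + 1)*(k + 4)^2*(k - 1)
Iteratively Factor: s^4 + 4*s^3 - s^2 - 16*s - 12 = (s - 2)*(s^3 + 6*s^2 + 11*s + 6) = (s - 2)*(s + 2)*(s^2 + 4*s + 3) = (s - 2)*(s + 1)*(s + 2)*(s + 3)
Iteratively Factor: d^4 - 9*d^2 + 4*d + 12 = (d - 2)*(d^3 + 2*d^2 - 5*d - 6) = (d - 2)*(d + 1)*(d^2 + d - 6) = (d - 2)*(d + 1)*(d + 3)*(d - 2)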